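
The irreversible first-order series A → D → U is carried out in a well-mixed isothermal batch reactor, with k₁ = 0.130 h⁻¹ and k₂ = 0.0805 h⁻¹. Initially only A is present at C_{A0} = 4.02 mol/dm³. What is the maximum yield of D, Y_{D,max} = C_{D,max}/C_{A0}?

For a first-order series the maximum intermediate yield is C_{D,max}/C_{A0} = (k₁/k₂)^[k₂/(k₂−k₁)].
= (0.130/0.0805)^(0.0805/(0.0805−0.130)) = (1.615)^(-1.626) = 0.4587.

0.459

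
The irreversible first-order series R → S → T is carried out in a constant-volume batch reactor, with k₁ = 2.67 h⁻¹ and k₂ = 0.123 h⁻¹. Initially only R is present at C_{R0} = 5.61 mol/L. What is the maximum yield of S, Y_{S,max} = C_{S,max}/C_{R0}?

At the optimum, C_{S,max}/C_{R0} = (k₁/k₂)^[k₂/(k₂−k₁)].
= (2.67/0.123)^(0.123/(0.123−2.67)) = (21.71)^(-0.04829) = 0.8619.

0.862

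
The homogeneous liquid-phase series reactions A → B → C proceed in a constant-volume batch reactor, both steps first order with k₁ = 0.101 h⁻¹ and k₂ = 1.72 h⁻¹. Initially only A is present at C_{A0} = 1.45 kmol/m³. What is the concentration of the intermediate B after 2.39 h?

0.0696 kmol/m³

Solving the coupled first-order balances gives C_B(t) = [k₁/(k₂−k₁)]·C_{A0}·(e^(−k₁t) − e^(−k₂t)).
e^(−k₁t) = e^(−0.101×2.39) = e^(−0.2414) = 0.7855; e^(−k₂t) = e^(−4.111) = 0.01639.
C_B = 0.101×1.45/(1.72−0.101) × (0.7855−0.01639) = 0.09046×0.7691 = 0.06957 kmol/m³.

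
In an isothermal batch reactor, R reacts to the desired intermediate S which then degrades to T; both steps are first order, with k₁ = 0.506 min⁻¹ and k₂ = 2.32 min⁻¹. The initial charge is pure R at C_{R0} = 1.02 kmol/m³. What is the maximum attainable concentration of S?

0.145 kmol/m³

For a first-order series the maximum intermediate yield is C_{S,max}/C_{R0} = (k₁/k₂)^[k₂/(k₂−k₁)].
= (0.506/2.32)^(2.32/(2.32−0.506)) = (0.2181)^(1.279) = 0.1426.
C_{S,max} = 0.1426×1.02 = 0.145 kmol/m³.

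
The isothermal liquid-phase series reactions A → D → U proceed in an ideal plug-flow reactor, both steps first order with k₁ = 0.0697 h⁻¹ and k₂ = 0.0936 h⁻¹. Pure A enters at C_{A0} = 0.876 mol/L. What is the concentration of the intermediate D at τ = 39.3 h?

0.101 mol/L

Solving the coupled first-order balances gives C_D(τ) = [k₁/(k₂−k₁)]·C_{A0}·(e^(−k₁τ) − e^(−k₂τ)).
e^(−k₁τ) = e^(−0.0697×39.3) = e^(−2.739) = 0.06462; e^(−k₂τ) = e^(−3.678) = 0.02526.
C_D = 0.0697×0.876/(0.0936−0.0697) × (0.06462−0.02526) = 2.555×0.03936 = 0.1006 mol/L.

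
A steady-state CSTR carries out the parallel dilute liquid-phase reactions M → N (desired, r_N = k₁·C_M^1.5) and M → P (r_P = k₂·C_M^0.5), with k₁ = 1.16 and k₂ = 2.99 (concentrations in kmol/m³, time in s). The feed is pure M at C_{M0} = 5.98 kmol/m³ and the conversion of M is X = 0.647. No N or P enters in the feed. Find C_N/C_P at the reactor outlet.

0.819

Exit C_M = C_{M0}(1−X) = 5.98×0.353 = 2.111 kmol/m³.
A CSTR operates uniformly at the exit composition, giving r_N = 3.558 and r_P = 4.344 (each k·C_M^n at C_M = 2.111).
Overall selectivity = C_N/C_P = r_Nτ/(r_Pτ) = r_N/r_P = 0.819.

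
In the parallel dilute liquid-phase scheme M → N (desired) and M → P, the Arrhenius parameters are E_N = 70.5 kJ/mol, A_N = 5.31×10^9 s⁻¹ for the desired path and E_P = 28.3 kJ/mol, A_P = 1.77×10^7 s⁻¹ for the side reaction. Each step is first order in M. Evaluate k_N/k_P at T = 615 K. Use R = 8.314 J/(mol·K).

With equal orders, S_{N/P} = k_N/k_P = (A_N/A_P)·exp[(E_P−E_N)/(RT)].
(E_P−E_N)/(RT) = (28.3−70.5)×10³/(8.314×615) = -42200/5113 = -8.253.
k_N/k_P = (5.31×10^9/1.77×10^7)·exp(-8.253) = 300.0 × 2.604×10^-4 = 0.0781.
Since E_N > E_P, raising the temperature improves selectivity toward N.

0.0781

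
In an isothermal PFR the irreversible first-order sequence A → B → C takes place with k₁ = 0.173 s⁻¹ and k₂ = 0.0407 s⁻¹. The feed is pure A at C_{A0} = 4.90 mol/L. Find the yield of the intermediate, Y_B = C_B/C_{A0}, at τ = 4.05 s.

0.460

The intermediate concentration in a first-order A→B→C sequence is C_B = k₁C_{A0}(e^(−k₁τ) − e^(−k₂τ))/(k₂−k₁).
e^(−k₁τ) = e^(−0.173×4.05) = e^(−0.7006) = 0.4963; e^(−k₂τ) = e^(−0.1648) = 0.8480.
C_B = 0.173×4.90/(0.0407−0.173) × (0.4963−0.8480) = (-6.407)×(-0.3518) = 2.254 mol/L.
Y_B = C_B/C_{A0} = 2.254/4.90 = 0.460.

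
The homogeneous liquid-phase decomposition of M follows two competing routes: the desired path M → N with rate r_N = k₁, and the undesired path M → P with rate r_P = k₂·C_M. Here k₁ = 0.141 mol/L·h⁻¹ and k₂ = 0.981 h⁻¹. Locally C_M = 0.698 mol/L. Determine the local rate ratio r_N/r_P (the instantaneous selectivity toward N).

S_{N/P} = r_N/r_P = (k₁)/(k₂·C_M) = (k₁/k₂)·C_M⁻¹.
= (0.141) / (0.981×0.6980) = 0.1410/0.6847 = 0.206.
The undesired path is higher order in M, so low C_M (CSTR or dilute feed) favours N.

0.206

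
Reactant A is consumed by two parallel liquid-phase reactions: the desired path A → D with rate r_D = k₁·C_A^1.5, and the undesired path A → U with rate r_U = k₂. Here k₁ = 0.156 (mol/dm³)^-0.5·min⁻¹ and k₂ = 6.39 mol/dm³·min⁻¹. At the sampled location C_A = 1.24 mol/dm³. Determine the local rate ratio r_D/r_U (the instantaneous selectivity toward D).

0.0337

S_{D/U} = r_D/r_U = (k₁·C_A^1.5)/(k₂) = (k₁/k₂)·C_A^1.5.
= (0.156×1.240^1.5) / (6.39) = 0.2154/6.390 = 0.0337.
Since the desired path is higher order in A, keeping C_A high (PFR or concentrated feed) favours D.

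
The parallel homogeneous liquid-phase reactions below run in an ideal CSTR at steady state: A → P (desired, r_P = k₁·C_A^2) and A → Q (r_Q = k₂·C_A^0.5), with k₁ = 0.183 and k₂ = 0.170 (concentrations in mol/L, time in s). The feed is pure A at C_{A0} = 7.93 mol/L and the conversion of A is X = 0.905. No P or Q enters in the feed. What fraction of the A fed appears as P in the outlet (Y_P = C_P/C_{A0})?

0.374

Exit C_A = C_{A0}(1−X) = 7.93×0.0950 = 0.7533 mol/L.
Rates in a CSTR are evaluated at the outlet concentration: r_P = 0.183×0.7533^2 = 0.1039, r_Q = 0.170×0.7533^0.5 = 0.1476.
Fraction of consumed A going to P: r_P/(r_P+r_Q) = 0.4131.
C_P = 0.4131·C_{A0}·X = 0.4131×7.93×0.905 = 2.96 mol/L; Y_P = C_P/C_{A0} = 0.374.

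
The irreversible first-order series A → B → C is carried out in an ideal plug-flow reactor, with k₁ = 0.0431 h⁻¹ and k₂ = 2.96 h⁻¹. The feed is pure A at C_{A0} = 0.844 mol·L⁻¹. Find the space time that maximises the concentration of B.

Setting dC_B/dτ = 0 gives τ_opt = ln(k₂/k₁)/(k₂−k₁).
= ln(2.96/0.0431)/(2.96−0.0431) = ln(68.68)/2.917 = 4.229/2.917 = 1.45 h.

1.45 h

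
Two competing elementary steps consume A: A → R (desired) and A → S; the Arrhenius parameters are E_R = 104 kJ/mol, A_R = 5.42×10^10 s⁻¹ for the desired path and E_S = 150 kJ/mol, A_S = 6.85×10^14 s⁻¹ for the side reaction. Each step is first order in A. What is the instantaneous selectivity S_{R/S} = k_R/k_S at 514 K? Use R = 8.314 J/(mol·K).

3.74

Since both paths have the same order in A, the concentration cancels and S_{R/S} = k_R/k_S = (A_R/A_S)·exp[(E_S−E_R)/(RT)].
(E_S−E_R)/(RT) = (150−104)×10³/(8.314×514) = 46000/4273 = 10.76.
k_R/k_S = (5.42×10^10/6.85×10^14)·exp(10.76) = 7.912×10^-5 × 47300 = 3.74.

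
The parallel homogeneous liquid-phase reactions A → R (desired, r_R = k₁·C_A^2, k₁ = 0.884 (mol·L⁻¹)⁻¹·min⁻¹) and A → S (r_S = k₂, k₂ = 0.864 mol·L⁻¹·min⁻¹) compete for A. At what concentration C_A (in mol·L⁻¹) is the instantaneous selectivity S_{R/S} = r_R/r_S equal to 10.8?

3.25 mol·L⁻¹

S_{R/S} = (k₁/k₂)·C_A^2 ⇒ C_A = (S·k₂/k₁)^(0.5).
= (10.8×0.864/0.884)^(0.5) = (10.56)^(0.5) = 3.25 mol·L⁻¹.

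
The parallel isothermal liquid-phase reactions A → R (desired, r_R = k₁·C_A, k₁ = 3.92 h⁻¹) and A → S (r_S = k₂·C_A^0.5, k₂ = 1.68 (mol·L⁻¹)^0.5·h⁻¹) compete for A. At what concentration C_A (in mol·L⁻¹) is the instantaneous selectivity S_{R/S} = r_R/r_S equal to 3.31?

S_{R/S} = (k₁/k₂)·C_A^0.5 ⇒ C_A = (S·k₂/k₁)^(2).
= (3.31×1.68/3.92)^(2) = (1.419)^(2) = 2.01 mol·L⁻¹.

2.01 mol·L⁻¹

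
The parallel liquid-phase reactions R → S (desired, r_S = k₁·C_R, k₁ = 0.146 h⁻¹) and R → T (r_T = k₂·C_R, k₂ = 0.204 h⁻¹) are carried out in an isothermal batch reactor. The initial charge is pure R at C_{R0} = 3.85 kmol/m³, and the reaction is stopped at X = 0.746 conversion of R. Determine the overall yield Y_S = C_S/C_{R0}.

0.311

C_R = C_{R0}(1−X) = 0.9779 kmol/m³.
Both paths are first order in R, so the instantaneous fraction to S is constant: dC_S/d(−C_R) = k₁/(k₁+k₂) = 0.4171.
C_S = 0.4171·(C_{R0}−C_R) = 0.4171×2.872 = 1.20 kmol/m³.
Y_S = C_S/C_{R0} = 1.198/3.85 = 0.311.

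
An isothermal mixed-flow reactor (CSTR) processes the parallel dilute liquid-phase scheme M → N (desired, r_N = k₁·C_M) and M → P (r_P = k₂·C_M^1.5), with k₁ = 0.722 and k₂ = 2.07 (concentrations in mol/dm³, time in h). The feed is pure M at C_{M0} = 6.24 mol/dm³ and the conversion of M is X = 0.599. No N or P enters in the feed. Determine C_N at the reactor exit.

0.675 mol/dm³

Exit C_M = C_{M0}(1−X) = 6.24×0.401 = 2.502 mol/dm³.
In a CSTR the entire volume is at exit conditions, so r_N = 0.722×2.502 = 1.807 and r_P = 2.07×2.502^1.5 = 8.193.
Fraction of consumed M going to N: r_N/(r_N+r_P) = 0.1807.
C_N = 0.1807·C_{M0}·X = 0.1807×6.24×0.599 = 0.675 mol/dm³.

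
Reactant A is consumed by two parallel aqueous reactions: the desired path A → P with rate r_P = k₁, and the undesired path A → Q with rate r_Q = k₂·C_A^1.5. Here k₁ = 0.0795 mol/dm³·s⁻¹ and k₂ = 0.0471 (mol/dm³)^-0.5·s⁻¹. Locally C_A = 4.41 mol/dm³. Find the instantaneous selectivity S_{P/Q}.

S_{P/Q} = r_P/r_Q = (k₁)/(k₂·C_A^1.5) = (k₁/k₂)·C_A^-1.5.
= (0.0795) / (0.0471×4.410^1.5) = 0.07950/0.4362 = 0.182.
The undesired path is higher order in A, so low C_A (CSTR or dilute feed) favours P.

0.182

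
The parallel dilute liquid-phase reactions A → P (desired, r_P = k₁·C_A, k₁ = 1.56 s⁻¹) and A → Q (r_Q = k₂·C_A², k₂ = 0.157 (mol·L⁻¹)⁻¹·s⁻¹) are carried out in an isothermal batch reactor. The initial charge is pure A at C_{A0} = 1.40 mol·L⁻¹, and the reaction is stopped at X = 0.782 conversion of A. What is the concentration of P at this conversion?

C_A = C_{A0}(1−X) = 0.3052 mol·L⁻¹.
Along a PFR/batch, dC_P/dC_A = −r_P/(r_P+r_Q) = −k₁/(k₁+k₂·C_A).
Integrating from C_{A0} to C_A: C_P = (1.56/0.157)·ln[(1.56+0.157·1.40)/(1.56+0.157·0.305)] = 9.936·ln(1.780/1.608) = 1.009 mol·L⁻¹.

1.01 mol·L⁻¹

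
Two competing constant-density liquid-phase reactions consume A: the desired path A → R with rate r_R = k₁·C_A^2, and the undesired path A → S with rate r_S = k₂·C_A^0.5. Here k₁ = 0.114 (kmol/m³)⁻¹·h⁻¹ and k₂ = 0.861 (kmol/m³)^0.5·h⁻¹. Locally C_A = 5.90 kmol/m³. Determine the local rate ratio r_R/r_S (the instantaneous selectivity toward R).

1.90

S_{R/S} = r_R/r_S = (k₁·C_A^2)/(k₂·C_A^0.5) = (k₁/k₂)·C_A^1.5.
= (0.114×5.900^2) / (0.861×5.900^0.5) = 3.968/2.091 = 1.90.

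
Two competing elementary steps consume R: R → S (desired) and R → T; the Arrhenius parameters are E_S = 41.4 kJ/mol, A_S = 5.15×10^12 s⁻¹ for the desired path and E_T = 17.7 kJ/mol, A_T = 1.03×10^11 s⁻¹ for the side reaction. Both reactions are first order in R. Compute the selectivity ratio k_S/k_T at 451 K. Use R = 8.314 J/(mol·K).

0.0899

Since both paths have the same order in R, the concentration cancels and S_{S/T} = k_S/k_T = (A_S/A_T)·exp[(E_T−E_S)/(RT)].
(E_T−E_S)/(RT) = (17.7−41.4)×10³/(8.314×451) = -23700/3750 = -6.321.
k_S/k_T = (5.15×10^12/1.03×10^11)·exp(-6.321) = 50.00 × 0.001799 = 0.0899.
Since E_S > E_T, raising the temperature improves selectivity toward S.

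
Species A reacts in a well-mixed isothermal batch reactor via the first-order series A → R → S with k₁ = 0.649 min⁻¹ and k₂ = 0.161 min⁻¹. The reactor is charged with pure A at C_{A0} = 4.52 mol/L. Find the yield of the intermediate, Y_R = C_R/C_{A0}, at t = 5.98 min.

For first-order series with pure A initially, C_R(t) = k₁C_{A0}/(k₂−k₁)·(e^(−k₁t) − e^(−k₂t)).
e^(−k₁t) = e^(−0.649×5.98) = e^(−3.881) = 0.02063; e^(−k₂t) = e^(−0.9628) = 0.3818.
C_R = 0.649×4.52/(0.161−0.649) × (0.02063−0.3818) = (-6.011)×(-0.3612) = 2.171 mol/L.
Y_R = C_R/C_{A0} = 2.171/4.52 = 0.480.

0.480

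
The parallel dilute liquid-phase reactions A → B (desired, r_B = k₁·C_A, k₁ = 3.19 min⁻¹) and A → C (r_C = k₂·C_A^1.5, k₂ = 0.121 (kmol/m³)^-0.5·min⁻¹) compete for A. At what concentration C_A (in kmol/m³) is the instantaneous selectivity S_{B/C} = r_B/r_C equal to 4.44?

35.3 kmol/m³

S_{B/C} = (k₁/k₂)·C_A^-0.5 ⇒ C_A = (S·k₂/k₁)^(-2).
= (4.44×0.121/3.19)^(-2) = (0.1684)^(-2) = 35.3 kmol/m³.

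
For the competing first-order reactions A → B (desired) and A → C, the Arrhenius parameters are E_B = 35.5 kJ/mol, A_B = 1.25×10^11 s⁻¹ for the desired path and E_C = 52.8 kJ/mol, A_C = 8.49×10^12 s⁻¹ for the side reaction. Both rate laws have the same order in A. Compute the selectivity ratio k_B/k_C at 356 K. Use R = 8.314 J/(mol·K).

5.09

Since both paths have the same order in A, the concentration cancels and S_{B/C} = k_B/k_C = (A_B/A_C)·exp[(E_C−E_B)/(RT)].
(E_C−E_B)/(RT) = (52.8−35.5)×10³/(8.314×356) = 17300/2960 = 5.845.
k_B/k_C = (1.25×10^11/8.49×10^12)·exp(5.845) = 0.01472 × 345.5 = 5.09.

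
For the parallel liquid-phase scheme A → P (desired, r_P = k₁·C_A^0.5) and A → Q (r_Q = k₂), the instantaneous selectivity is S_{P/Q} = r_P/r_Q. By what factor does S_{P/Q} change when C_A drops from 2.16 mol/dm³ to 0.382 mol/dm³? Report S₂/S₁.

S_{P/Q} = (k₁/k₂)·C_A^0.5, so S₂/S₁ = (C_{A,2}/C_{A,1})^0.5.
= (0.382/2.16)^0.5 = (0.1769)^0.5 = 0.421.

0.421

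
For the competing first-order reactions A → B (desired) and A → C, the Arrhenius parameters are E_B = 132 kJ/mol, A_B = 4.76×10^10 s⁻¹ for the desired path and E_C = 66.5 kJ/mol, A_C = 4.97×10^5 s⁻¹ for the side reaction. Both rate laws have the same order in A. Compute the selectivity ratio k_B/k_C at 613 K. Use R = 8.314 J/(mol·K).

0.251

Since both paths have the same order in A, the concentration cancels and S_{B/C} = k_B/k_C = (A_B/A_C)·exp[(E_C−E_B)/(RT)].
(E_C−E_B)/(RT) = (66.5−132)×10³/(8.314×613) = -65500/5096 = -12.85.
k_B/k_C = (4.76×10^10/4.97×10^5)·exp(-12.85) = 95775 × 2.621×10^-6 = 0.251.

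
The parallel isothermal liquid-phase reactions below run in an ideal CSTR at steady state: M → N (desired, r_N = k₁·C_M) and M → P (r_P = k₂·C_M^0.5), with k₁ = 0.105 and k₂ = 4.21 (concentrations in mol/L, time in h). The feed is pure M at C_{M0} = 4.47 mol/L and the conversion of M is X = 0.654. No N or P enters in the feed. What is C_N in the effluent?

0.0879 mol/L

Exit C_M = C_{M0}(1−X) = 4.47×0.346 = 1.547 mol/L.
In a CSTR the entire volume is at exit conditions, so r_N = 0.105×1.547 = 0.1624 and r_P = 4.21×1.547^0.5 = 5.236.
Fraction of consumed M going to N: r_N/(r_N+r_P) = 0.03008.
C_N = 0.03008·C_{M0}·X = 0.03008×4.47×0.654 = 0.0879 mol/L.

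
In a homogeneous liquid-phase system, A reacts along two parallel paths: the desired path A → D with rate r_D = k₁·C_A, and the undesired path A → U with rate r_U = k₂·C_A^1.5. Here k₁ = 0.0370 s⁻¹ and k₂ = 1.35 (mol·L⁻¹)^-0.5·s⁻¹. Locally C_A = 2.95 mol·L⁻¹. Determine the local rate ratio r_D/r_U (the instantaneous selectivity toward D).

S_{D/U} = r_D/r_U = (k₁·C_A)/(k₂·C_A^1.5) = (k₁/k₂)·C_A^-0.5.
= (0.0370×2.950) / (1.35×2.950^1.5) = 0.1091/6.840 = 0.0160.

0.0160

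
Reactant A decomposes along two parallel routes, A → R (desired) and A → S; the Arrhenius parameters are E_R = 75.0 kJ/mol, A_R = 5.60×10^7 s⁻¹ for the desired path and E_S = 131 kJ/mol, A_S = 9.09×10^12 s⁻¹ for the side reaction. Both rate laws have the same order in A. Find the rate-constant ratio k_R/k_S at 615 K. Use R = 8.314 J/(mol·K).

0.352

With equal orders, S_{R/S} = k_R/k_S = (A_R/A_S)·exp[(E_S−E_R)/(RT)].
(E_S−E_R)/(RT) = (131−75.0)×10³/(8.314×615) = 56000/5113 = 10.95.
k_R/k_S = (5.60×10^7/9.09×10^12)·exp(10.95) = 6.161×10^-6 × 57082 = 0.352.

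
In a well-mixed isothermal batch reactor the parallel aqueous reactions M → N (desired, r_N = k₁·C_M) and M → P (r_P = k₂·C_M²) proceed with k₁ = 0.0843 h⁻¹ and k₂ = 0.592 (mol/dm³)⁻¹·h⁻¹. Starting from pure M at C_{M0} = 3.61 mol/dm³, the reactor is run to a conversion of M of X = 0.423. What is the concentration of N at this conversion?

0.0744 mol/dm³

C_M = C_{M0}(1−X) = 2.083 mol/dm³.
Along a PFR/batch, dC_N/dC_M = −r_N/(r_N+r_P) = −k₁/(k₁+k₂·C_M).
Integrating from C_{M0} to C_M: C_N = (0.0843/0.592)·ln[(0.0843+0.592·3.61)/(0.0843+0.592·2.08)] = 0.1424·ln(2.221/1.317) = 0.07440 mol/dm³.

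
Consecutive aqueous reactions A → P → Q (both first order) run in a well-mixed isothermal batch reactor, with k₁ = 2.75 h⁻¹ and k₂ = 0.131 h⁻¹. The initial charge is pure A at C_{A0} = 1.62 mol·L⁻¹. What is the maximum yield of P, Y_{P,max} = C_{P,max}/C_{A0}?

0.859

Evaluating C_P at t_opt = ln(k₂/k₁)/(k₂−k₁) gives C_{P,max}/C_{A0} = (k₁/k₂)^[k₂/(k₂−k₁)].
= (2.75/0.131)^(0.131/(0.131−2.75)) = (20.99)^(-0.05002) = 0.8588.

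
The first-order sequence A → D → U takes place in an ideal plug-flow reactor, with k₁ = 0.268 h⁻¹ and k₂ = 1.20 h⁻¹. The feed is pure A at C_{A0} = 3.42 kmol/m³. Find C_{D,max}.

0.496 kmol/m³

At the optimum, C_{D,max}/C_{A0} = (k₁/k₂)^[k₂/(k₂−k₁)].
= (0.268/1.20)^(1.20/(1.20−0.268)) = (0.2233)^(1.288) = 0.1451.
C_{D,max} = 0.1451×3.42 = 0.496 kmol/m³.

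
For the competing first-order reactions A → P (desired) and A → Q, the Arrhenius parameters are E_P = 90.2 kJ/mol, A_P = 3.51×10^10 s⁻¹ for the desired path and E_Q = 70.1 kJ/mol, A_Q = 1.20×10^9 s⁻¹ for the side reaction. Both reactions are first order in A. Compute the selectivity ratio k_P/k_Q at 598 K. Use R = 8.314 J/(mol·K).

0.513

Since both paths have the same order in A, the concentration cancels and S_{P/Q} = k_P/k_Q = (A_P/A_Q)·exp[(E_Q−E_P)/(RT)].
(E_Q−E_P)/(RT) = (70.1−90.2)×10³/(8.314×598) = -20100/4972 = -4.043.
k_P/k_Q = (3.51×10^10/1.20×10^9)·exp(-4.043) = 29.25 × 0.01755 = 0.513.
Since E_P > E_Q, raising the temperature improves selectivity toward P.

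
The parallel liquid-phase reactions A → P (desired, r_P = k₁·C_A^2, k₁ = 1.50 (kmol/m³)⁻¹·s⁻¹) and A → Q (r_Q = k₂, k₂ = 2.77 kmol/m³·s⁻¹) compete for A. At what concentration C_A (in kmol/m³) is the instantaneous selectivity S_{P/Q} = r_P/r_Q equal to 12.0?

S_{P/Q} = (k₁/k₂)·C_A^2 ⇒ C_A = (S·k₂/k₁)^(0.5).
= (12.0×2.77/1.50)^(0.5) = (22.16)^(0.5) = 4.71 kmol/m³.

4.71 kmol/m³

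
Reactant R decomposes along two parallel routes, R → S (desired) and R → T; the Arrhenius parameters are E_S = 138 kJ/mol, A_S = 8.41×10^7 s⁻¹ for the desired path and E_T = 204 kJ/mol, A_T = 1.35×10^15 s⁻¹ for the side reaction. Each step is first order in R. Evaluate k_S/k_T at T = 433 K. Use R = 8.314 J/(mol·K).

k_S/k_T = (A_S/A_T)·exp[−(E_S−E_T)/(RT)] = (A_S/A_T)·exp[(E_T−E_S)/(RT)].
(E_T−E_S)/(RT) = (204−138)×10³/(8.314×433) = 66000/3600 = 18.33.
k_S/k_T = (8.41×10^7/1.35×10^15)·exp(18.33) = 6.230×10^-8 × 9.165×10^7 = 5.71.

5.71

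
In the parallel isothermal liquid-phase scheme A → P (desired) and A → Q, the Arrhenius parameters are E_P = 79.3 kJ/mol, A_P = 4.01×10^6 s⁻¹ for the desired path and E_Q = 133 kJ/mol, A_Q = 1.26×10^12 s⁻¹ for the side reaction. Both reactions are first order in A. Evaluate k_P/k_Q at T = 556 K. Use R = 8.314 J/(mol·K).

k_P/k_Q = (A_P/A_Q)·exp[−(E_P−E_Q)/(RT)] = (A_P/A_Q)·exp[(E_Q−E_P)/(RT)].
(E_Q−E_P)/(RT) = (133−79.3)×10³/(8.314×556) = 53700/4623 = 11.62.
k_P/k_Q = (4.01×10^6/1.26×10^12)·exp(11.62) = 3.183×10^-6 × 1.110×10^5 = 0.353.
Since E_P < E_Q, lowering the temperature improves selectivity toward P.

0.353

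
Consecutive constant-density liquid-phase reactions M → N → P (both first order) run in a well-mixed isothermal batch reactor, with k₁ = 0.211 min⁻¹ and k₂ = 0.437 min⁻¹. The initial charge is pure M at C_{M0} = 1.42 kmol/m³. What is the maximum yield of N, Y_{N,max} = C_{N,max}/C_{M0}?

Evaluating C_N at t_opt = ln(k₂/k₁)/(k₂−k₁) gives C_{N,max}/C_{M0} = (k₁/k₂)^[k₂/(k₂−k₁)].
= (0.211/0.437)^(0.437/(0.437−0.211)) = (0.4828)^(1.934) = 0.2447.

0.245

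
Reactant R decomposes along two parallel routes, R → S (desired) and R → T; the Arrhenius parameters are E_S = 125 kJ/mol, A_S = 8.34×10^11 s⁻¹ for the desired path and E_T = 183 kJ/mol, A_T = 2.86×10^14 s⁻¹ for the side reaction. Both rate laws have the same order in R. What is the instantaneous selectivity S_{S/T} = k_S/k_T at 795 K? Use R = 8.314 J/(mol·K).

With equal orders, S_{S/T} = k_S/k_T = (A_S/A_T)·exp[(E_T−E_S)/(RT)].
(E_T−E_S)/(RT) = (183−125)×10³/(8.314×795) = 58000/6610 = 8.775.
k_S/k_T = (8.34×10^11/2.86×10^14)·exp(8.775) = 0.002916 × 6471 = 18.9.

18.9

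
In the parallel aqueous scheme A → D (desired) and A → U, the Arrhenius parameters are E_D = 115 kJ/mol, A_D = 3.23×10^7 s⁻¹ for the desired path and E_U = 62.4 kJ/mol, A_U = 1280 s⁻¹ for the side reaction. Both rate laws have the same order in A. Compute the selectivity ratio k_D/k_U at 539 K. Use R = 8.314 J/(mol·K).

k_D/k_U = (A_D/A_U)·exp[−(E_D−E_U)/(RT)] = (A_D/A_U)·exp[(E_U−E_D)/(RT)].
(E_U−E_D)/(RT) = (62.4−115)×10³/(8.314×539) = -52600/4481 = -11.74.
k_D/k_U = (3.23×10^7/1280)·exp(-11.74) = 25234 × 7.986×10^-6 = 0.202.

0.202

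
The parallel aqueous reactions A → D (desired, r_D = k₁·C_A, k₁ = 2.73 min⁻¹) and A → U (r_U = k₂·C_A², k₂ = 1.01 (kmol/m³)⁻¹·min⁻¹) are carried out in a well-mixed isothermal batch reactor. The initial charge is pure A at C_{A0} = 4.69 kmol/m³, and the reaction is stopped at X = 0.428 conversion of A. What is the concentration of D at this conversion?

C_A = C_{A0}(1−X) = 2.683 kmol/m³.
Along a PFR/batch, dC_D/dC_A = −r_D/(r_D+r_U) = −k₁/(k₁+k₂·C_A).
Integrating from C_{A0} to C_A: C_D = (2.73/1.01)·ln[(2.73+1.01·4.69)/(2.73+1.01·2.68)] = 2.703·ln(7.467/5.440) = 0.8563 kmol/m³.

0.856 kmol/m³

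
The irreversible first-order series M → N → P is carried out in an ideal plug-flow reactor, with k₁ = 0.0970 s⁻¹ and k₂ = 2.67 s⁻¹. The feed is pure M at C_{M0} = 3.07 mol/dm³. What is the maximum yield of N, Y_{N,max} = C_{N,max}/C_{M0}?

0.0321

At the optimum, C_{N,max}/C_{M0} = (k₁/k₂)^[k₂/(k₂−k₁)].
= (0.0970/2.67)^(2.67/(2.67−0.0970)) = (0.03633)^(1.038) = 0.03206.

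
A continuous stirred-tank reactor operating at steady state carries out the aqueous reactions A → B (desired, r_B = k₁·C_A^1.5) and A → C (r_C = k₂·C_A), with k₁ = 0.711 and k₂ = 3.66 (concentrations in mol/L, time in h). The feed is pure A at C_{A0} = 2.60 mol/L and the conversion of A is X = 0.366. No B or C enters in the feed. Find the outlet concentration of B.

Exit C_A = C_{A0}(1−X) = 2.60×0.634 = 1.648 mol/L.
Rates in a CSTR are evaluated at the outlet concentration: r_B = 0.711×1.648^1.5 = 1.505, r_C = 3.66×1.648 = 6.033.
Fraction of consumed A going to B: r_B/(r_B+r_C) = 0.1996.
C_B = 0.1996·C_{A0}·X = 0.1996×2.60×0.366 = 0.190 mol/L.

0.190 mol/L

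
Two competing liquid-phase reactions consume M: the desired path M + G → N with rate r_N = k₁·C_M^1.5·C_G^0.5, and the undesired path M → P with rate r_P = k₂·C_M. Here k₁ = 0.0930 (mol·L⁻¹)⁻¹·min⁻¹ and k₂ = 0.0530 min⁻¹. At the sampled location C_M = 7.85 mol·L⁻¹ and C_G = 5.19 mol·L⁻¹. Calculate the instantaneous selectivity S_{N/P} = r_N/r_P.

11.2

S_{N/P} = r_N/r_P = (k₁·C_M^1.5·C_G^0.5)/(k₂·C_M) = (k₁/k₂)·C_M^0.5·C_G^0.5.
= (0.0930×7.850^1.5×5.190^0.5) / (0.0530×7.850) = 4.660/0.4160 = 11.2.
Since the desired path is higher order in M, keeping C_M high (PFR or concentrated feed) favours N.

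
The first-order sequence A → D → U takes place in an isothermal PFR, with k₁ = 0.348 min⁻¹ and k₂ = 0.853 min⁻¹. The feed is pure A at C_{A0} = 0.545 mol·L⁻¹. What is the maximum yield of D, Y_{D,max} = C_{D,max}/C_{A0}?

For a first-order series the maximum intermediate yield is C_{D,max}/C_{A0} = (k₁/k₂)^[k₂/(k₂−k₁)].
= (0.348/0.853)^(0.853/(0.853−0.348)) = (0.4080)^(1.689) = 0.2199.

0.220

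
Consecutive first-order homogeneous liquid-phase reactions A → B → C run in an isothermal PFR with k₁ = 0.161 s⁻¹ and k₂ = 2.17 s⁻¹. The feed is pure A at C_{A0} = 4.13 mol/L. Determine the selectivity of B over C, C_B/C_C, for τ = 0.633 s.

For first-order series with pure A initially, C_B(τ) = k₁C_{A0}/(k₂−k₁)·(e^(−k₁τ) − e^(−k₂τ)).
e^(−k₁τ) = e^(−0.161×0.633) = e^(−0.1019) = 0.9031; e^(−k₂τ) = e^(−1.374) = 0.2532.
C_B = 0.161×4.13/(2.17−0.161) × (0.9031−0.2532) = 0.3310×0.6499 = 0.2151 mol/L.
C_A = C_{A0}e^(−k₁τ) = 3.730 mol/L, so C_C = C_{A0}−C_A−C_B = 0.1851 mol/L; C_B/C_C = 1.16.

1.16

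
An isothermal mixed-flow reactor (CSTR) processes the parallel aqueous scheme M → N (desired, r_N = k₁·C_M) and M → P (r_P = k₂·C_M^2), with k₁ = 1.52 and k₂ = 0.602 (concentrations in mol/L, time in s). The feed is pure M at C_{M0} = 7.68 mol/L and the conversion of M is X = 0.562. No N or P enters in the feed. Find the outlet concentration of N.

Exit C_M = C_{M0}(1−X) = 7.68×0.438 = 3.364 mol/L.
A CSTR operates uniformly at the exit composition, giving r_N = 5.113 and r_P = 6.812 (each k·C_M^n at C_M = 3.364).
Fraction of consumed M going to N: r_N/(r_N+r_P) = 0.4288.
C_N = 0.4288·C_{M0}·X = 0.4288×7.68×0.562 = 1.85 mol/L.

1.85 mol/L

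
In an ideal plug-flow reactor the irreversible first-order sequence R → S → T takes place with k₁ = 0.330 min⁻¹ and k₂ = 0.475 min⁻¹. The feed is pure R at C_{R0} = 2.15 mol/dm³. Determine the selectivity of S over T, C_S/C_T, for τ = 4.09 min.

Solving the coupled first-order balances gives C_S(τ) = [k₁/(k₂−k₁)]·C_{R0}·(e^(−k₁τ) − e^(−k₂τ)).
e^(−k₁τ) = e^(−0.330×4.09) = e^(−1.350) = 0.2593; e^(−k₂τ) = e^(−1.943) = 0.1433.
C_S = 0.330×2.15/(0.475−0.330) × (0.2593−0.1433) = 4.893×0.1160 = 0.5676 mol/dm³.
C_R = C_{R0}e^(−k₁τ) = 0.5575 mol/dm³, so C_T = C_{R0}−C_R−C_S = 1.025 mol/dm³; C_S/C_T = 0.554.

0.554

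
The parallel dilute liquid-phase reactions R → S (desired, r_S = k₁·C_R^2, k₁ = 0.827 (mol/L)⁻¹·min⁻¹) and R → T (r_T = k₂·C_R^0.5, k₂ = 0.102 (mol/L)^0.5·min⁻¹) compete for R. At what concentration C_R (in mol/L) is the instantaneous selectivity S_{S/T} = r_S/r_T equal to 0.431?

0.141 mol/L

S_{S/T} = (k₁/k₂)·C_R^1.5 ⇒ C_R = (S·k₂/k₁)^(1/1.5).
= (0.431×0.102/0.827)^(0.6667) = (0.05316)^(0.6667) = 0.141 mol/L.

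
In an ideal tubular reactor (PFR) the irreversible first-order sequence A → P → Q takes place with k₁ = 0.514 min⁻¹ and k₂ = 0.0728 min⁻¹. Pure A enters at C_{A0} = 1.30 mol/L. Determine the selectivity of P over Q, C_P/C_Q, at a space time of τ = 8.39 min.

For first-order series with pure A initially, C_P(τ) = k₁C_{A0}/(k₂−k₁)·(e^(−k₁τ) − e^(−k₂τ)).
e^(−k₁τ) = e^(−0.514×8.39) = e^(−4.312) = 0.01340; e^(−k₂τ) = e^(−0.6108) = 0.5429.
C_P = 0.514×1.30/(0.0728−0.514) × (0.01340−0.5429) = (-1.515)×(-0.5295) = 0.8020 mol/L.
C_A = C_{A0}e^(−k₁τ) = 0.01742 mol/L, so C_Q = C_{A0}−C_A−C_P = 0.4806 mol/L; C_P/C_Q = 1.67.

1.67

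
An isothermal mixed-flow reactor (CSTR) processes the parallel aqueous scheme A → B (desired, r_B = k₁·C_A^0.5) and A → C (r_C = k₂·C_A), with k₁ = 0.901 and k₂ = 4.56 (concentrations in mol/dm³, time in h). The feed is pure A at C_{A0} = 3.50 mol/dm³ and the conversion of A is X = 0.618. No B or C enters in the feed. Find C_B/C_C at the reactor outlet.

0.171

Exit C_A = C_{A0}(1−X) = 3.50×0.382 = 1.337 mol/dm³.
In a CSTR the entire volume is at exit conditions, so r_B = 0.901×1.337^0.5 = 1.042 and r_C = 4.56×1.337 = 6.097.
Overall selectivity = C_B/C_C = r_Bτ/(r_Cτ) = r_B/r_C = 0.171.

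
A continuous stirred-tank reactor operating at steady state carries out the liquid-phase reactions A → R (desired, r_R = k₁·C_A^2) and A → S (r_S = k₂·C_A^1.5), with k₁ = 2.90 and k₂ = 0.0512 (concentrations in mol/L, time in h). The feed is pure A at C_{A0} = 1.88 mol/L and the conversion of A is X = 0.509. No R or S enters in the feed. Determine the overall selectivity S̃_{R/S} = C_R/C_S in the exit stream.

Exit C_A = C_{A0}(1−X) = 1.88×0.491 = 0.9231 mol/L.
Rates in a CSTR are evaluated at the outlet concentration: r_R = 2.90×0.9231^2 = 2.471, r_S = 0.0512×0.9231^1.5 = 0.04541.
Overall selectivity = C_R/C_S = r_Rτ/(r_Sτ) = r_R/r_S = 54.4.

54.4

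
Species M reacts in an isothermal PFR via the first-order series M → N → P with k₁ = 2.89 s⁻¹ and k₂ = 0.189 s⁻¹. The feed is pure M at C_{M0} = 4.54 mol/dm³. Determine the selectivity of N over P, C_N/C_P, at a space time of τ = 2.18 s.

Solving the coupled first-order balances gives C_N(τ) = [k₁/(k₂−k₁)]·C_{M0}·(e^(−k₁τ) − e^(−k₂τ)).
e^(−k₁τ) = e^(−2.89×2.18) = e^(−6.300) = 0.001836; e^(−k₂τ) = e^(−0.4120) = 0.6623.
C_N = 2.89×4.54/(0.189−2.89) × (0.001836−0.6623) = (-4.858)×(-0.6605) = 3.208 mol/dm³.
C_M = C_{M0}e^(−k₁τ) = 0.008335 mol/dm³, so C_P = C_{M0}−C_M−C_N = 1.323 mol/dm³; C_N/C_P = 2.42.

2.42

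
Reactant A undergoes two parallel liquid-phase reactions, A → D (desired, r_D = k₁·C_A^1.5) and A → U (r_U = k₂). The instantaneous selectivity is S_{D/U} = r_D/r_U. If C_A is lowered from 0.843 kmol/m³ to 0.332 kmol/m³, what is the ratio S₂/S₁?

S_{D/U} = (k₁/k₂)·C_A^1.5, so S₂/S₁ = (C_{A,2}/C_{A,1})^1.5.
= (0.332/0.843)^1.5 = (0.3938)^1.5 = 0.247.

0.247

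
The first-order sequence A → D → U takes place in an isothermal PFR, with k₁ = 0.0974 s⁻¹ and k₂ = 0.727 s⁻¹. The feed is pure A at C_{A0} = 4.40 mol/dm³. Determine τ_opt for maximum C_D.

Setting dC_D/dτ = 0 gives τ_opt = ln(k₂/k₁)/(k₂−k₁).
= ln(0.727/0.0974)/(0.727−0.0974) = ln(7.464)/0.6296 = 2.010/0.6296 = 3.19 s.

3.19 s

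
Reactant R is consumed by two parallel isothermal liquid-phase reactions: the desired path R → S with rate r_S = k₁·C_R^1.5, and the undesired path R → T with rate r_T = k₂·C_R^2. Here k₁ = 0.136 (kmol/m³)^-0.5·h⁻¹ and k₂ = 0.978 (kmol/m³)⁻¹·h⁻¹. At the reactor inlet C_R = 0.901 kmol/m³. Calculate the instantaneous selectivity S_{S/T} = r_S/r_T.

0.147

S_{S/T} = r_S/r_T = (k₁·C_R^1.5)/(k₂·C_R^2) = (k₁/k₂)·C_R^-0.5.
= (0.136×0.9010^1.5) / (0.978×0.9010^2) = 0.1163/0.7939 = 0.147.
The undesired path is higher order in R, so low C_R (CSTR or dilute feed) favours S.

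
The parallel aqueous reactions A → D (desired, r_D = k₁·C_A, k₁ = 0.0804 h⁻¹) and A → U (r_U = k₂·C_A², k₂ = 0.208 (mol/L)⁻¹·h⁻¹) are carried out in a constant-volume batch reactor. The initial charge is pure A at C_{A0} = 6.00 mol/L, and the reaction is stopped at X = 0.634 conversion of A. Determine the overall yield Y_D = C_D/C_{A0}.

0.0583

C_A = C_{A0}(1−X) = 2.196 mol/L.
Along a PFR/batch, dC_D/dC_A = −r_D/(r_D+r_U) = −k₁/(k₁+k₂·C_A).
Integrating from C_{A0} to C_A: C_D = (0.0804/0.208)·ln[(0.0804+0.208·6.00)/(0.0804+0.208·2.20)] = 0.3865·ln(1.328/0.5372) = 0.3500 mol/L.
Y_D = C_D/C_{A0} = 0.3500/6.00 = 0.0583.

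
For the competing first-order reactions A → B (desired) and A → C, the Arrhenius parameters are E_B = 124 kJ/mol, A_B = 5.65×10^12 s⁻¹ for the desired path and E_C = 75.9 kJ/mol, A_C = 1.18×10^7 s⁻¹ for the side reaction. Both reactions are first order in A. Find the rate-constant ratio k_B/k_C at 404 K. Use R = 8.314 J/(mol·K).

With equal orders, S_{B/C} = k_B/k_C = (A_B/A_C)·exp[(E_C−E_B)/(RT)].
(E_C−E_B)/(RT) = (75.9−124)×10³/(8.314×404) = -48100/3359 = -14.32.
k_B/k_C = (5.65×10^12/1.18×10^7)·exp(-14.32) = 4.788×10^5 × 6.036×10^-7 = 0.289.
Since E_B > E_C, raising the temperature improves selectivity toward B.

0.289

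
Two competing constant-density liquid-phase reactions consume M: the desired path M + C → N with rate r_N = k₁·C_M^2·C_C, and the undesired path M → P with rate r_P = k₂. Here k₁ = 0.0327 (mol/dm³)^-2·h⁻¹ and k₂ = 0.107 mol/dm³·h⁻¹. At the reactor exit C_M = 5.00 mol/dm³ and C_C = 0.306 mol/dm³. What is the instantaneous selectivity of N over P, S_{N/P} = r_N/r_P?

S_{N/P} = r_N/r_P = (k₁·C_M^2·C_C)/(k₂) = (k₁/k₂)·C_M^2·C_C.
= (0.0327×5.000^2×0.3060) / (0.107) = 0.2502/0.1070 = 2.34.

2.34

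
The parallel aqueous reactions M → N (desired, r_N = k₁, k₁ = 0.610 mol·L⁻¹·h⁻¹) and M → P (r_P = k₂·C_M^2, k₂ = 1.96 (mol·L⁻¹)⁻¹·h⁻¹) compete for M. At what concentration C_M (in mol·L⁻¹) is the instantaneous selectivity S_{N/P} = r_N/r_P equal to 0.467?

S_{N/P} = (k₁/k₂)·C_M^-2 ⇒ C_M = (S·k₂/k₁)^(-0.5).
= (0.467×1.96/0.610)^(-0.5) = (1.501)^(-0.5) = 0.816 mol·L⁻¹.

0.816 mol·L⁻¹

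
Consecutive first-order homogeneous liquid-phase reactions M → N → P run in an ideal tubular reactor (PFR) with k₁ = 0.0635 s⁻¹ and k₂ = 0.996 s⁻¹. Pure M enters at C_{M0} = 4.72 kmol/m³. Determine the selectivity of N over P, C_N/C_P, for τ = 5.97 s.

Solving the coupled first-order balances gives C_N(τ) = [k₁/(k₂−k₁)]·C_{M0}·(e^(−k₁τ) − e^(−k₂τ)).
e^(−k₁τ) = e^(−0.0635×5.97) = e^(−0.3791) = 0.6845; e^(−k₂τ) = e^(−5.946) = 0.002616.
C_N = 0.0635×4.72/(0.996−0.0635) × (0.6845−0.002616) = 0.3214×0.6819 = 0.2192 kmol/m³.
C_M = C_{M0}e^(−k₁τ) = 3.231 kmol/m³, so C_P = C_{M0}−C_M−C_N = 1.270 kmol/m³; C_N/C_P = 0.173.

0.173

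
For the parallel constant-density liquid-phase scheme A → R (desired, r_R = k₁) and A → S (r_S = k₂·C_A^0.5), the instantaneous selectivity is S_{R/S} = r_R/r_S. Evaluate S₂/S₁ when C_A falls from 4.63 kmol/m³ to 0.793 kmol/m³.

2.42

S_{R/S} = (k₁/k₂)·C_A^-0.5, so S₂/S₁ = (C_{A,2}/C_{A,1})^-0.5.
= (0.793/4.63)^(-0.5) = (0.1713)^(-0.5) = 2.42.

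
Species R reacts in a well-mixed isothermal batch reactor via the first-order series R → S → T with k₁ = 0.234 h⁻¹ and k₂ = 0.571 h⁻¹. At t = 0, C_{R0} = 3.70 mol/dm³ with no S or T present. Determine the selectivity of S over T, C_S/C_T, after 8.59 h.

0.113

The intermediate concentration in a first-order A→B→C sequence is C_S = k₁C_{R0}(e^(−k₁t) − e^(−k₂t))/(k₂−k₁).
e^(−k₁t) = e^(−0.234×8.59) = e^(−2.010) = 0.1340; e^(−k₂t) = e^(−4.905) = 0.007410.
C_S = 0.234×3.70/(0.571−0.234) × (0.1340−0.007410) = 2.569×0.1266 = 0.3252 mol/dm³.
C_R = C_{R0}e^(−k₁t) = 0.4957 mol/dm³, so C_T = C_{R0}−C_R−C_S = 2.879 mol/dm³; C_S/C_T = 0.113.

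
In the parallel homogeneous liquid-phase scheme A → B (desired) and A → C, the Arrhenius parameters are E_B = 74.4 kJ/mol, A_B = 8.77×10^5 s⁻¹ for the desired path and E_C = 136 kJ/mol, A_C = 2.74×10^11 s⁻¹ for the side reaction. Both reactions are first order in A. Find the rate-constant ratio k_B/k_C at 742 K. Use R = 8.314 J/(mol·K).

With equal orders, S_{B/C} = k_B/k_C = (A_B/A_C)·exp[(E_C−E_B)/(RT)].
(E_C−E_B)/(RT) = (136−74.4)×10³/(8.314×742) = 61600/6169 = 9.985.
k_B/k_C = (8.77×10^5/2.74×10^11)·exp(9.985) = 3.201×10^-6 × 21708 = 0.0695.
Since E_B < E_C, lowering the temperature improves selectivity toward B.

0.0695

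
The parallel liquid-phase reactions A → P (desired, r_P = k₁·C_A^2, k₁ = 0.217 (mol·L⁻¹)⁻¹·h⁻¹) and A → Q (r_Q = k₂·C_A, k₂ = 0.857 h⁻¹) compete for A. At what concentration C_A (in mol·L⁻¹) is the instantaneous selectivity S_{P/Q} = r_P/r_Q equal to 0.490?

1.94 mol·L⁻¹

S_{P/Q} = (k₁/k₂)·C_A ⇒ C_A = S·k₂/k₁.
= 0.490×0.857/0.217 = 1.94 mol·L⁻¹.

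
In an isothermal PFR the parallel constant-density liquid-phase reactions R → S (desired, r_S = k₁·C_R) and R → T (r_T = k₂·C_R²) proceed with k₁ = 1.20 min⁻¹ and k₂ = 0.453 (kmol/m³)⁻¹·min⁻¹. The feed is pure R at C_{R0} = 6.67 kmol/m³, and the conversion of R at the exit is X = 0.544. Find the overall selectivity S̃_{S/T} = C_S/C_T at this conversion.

C_R = C_{R0}(1−X) = 3.042 kmol/m³.
Along a PFR/batch, dC_S/dC_R = −r_S/(r_S+r_T) = −k₁/(k₁+k₂·C_R).
Integrating from C_{R0} to C_R: C_S = (1.20/0.453)·ln[(1.20+0.453·6.67)/(1.20+0.453·3.04)] = 2.649·ln(4.222/2.578) = 1.307 kmol/m³.
C_T = (C_{R0}−C_R)−C_S = 2.322 kmol/m³; S̃_{S/T} = 1.307/2.322 = 0.563.

0.563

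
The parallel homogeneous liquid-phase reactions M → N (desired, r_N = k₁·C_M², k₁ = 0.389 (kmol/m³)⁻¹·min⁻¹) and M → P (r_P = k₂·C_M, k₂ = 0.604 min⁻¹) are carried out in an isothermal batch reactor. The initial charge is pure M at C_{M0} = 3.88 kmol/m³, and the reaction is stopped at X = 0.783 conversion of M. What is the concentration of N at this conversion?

1.77 kmol/m³

C_M = C_{M0}(1−X) = 0.8420 kmol/m³.
Along a PFR/batch, dC_P/dC_M = −r_P/(r_N+r_P) = −k₂/(k₂+k₁·C_M).
Integrating from C_{M0} to C_M: C_P = (0.604/0.389)·ln[(0.604+0.389·3.88)/(0.604+0.389·0.842)] = 1.553·ln(2.113/0.9315) = 1.272 kmol/m³.
Then C_N = (C_{M0}−C_M) − C_P = 3.038 − 1.272 = 1.766 kmol/m³.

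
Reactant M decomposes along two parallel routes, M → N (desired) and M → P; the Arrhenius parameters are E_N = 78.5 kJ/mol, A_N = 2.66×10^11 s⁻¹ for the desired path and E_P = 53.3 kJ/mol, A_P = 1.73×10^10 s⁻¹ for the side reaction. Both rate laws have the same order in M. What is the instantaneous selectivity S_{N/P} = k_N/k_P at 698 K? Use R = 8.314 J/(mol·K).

With equal orders, S_{N/P} = k_N/k_P = (A_N/A_P)·exp[(E_P−E_N)/(RT)].
(E_P−E_N)/(RT) = (53.3−78.5)×10³/(8.314×698) = -25200/5803 = -4.342.
k_N/k_P = (2.66×10^11/1.73×10^10)·exp(-4.342) = 15.38 × 0.01300 = 0.200.
Since E_N > E_P, raising the temperature improves selectivity toward N.

0.200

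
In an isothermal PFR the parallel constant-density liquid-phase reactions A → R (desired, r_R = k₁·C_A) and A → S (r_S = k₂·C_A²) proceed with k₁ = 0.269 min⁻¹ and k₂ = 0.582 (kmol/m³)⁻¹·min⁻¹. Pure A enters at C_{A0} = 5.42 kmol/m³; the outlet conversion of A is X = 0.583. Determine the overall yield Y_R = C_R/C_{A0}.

0.0657

C_A = C_{A0}(1−X) = 2.260 kmol/m³.
Along a PFR/batch, dC_R/dC_A = −r_R/(r_R+r_S) = −k₁/(k₁+k₂·C_A).
Integrating from C_{A0} to C_A: C_R = (0.269/0.582)·ln[(0.269+0.582·5.42)/(0.269+0.582·2.26)] = 0.4622·ln(3.423/1.584) = 0.3561 kmol/m³.
Y_R = C_R/C_{A0} = 0.3561/5.42 = 0.0657.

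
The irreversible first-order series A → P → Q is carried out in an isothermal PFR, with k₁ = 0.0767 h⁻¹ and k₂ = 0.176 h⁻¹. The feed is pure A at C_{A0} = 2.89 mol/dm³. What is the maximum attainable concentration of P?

For a first-order series the maximum intermediate yield is C_{P,max}/C_{A0} = (k₁/k₂)^[k₂/(k₂−k₁)].
= (0.0767/0.176)^(0.176/(0.176−0.0767)) = (0.4358)^(1.772) = 0.2294.
C_{P,max} = 0.2294×2.89 = 0.663 mol/dm³.

0.663 mol/dm³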